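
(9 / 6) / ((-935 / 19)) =-57 / 1870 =-0.03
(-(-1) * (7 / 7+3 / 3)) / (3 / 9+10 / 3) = 6 / 11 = 0.55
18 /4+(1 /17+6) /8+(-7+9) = 987 /136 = 7.26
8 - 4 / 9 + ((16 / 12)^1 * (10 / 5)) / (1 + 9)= 352 / 45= 7.82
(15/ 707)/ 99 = 5/ 23331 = 0.00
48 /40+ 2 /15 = 4 /3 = 1.33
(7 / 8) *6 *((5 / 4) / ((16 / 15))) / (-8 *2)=-1575 / 4096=-0.38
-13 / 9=-1.44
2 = 2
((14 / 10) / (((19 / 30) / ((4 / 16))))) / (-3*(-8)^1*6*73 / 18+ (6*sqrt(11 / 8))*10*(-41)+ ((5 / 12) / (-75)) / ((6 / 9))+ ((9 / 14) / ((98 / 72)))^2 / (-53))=-3615389782418665692000*sqrt(22) / 84887204599306497022651109 - 3433076890999089958260 / 84887204599306497022651109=-0.00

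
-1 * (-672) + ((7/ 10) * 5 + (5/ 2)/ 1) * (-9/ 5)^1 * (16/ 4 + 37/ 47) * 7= 14574/ 47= 310.09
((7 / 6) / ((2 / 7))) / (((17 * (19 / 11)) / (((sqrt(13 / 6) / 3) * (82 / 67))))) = 22099 * sqrt(78) / 2337228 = 0.08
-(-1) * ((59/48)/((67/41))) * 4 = 3.01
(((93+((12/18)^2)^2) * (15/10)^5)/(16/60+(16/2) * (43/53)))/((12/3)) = 18004365/687616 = 26.18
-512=-512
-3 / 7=-0.43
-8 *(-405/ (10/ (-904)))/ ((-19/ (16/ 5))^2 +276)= -74981376/ 79681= -941.02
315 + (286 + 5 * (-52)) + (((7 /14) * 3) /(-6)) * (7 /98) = 19095 /56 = 340.98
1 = 1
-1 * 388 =-388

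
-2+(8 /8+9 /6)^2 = 4.25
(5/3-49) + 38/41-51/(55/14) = -401762/6765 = -59.39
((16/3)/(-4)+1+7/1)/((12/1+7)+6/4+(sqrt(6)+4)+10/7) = 33880/130593 - 3920 *sqrt(6)/391779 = 0.23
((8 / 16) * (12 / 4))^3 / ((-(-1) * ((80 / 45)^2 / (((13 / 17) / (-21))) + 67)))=-9477 / 55576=-0.17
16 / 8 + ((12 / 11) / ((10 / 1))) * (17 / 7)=2.26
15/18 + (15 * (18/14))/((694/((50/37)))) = 469615/539238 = 0.87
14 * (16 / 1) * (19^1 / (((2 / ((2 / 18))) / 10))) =21280 / 9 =2364.44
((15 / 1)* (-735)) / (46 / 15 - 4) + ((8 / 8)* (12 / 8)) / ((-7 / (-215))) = 11858.57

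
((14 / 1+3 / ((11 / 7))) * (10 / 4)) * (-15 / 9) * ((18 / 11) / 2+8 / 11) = -74375 / 726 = -102.44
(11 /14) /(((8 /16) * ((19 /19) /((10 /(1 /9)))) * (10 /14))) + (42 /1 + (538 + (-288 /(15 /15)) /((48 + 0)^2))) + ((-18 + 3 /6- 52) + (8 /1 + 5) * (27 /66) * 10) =67017 /88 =761.56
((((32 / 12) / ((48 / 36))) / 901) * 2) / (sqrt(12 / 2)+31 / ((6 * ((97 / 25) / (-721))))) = -1300828200 / 281316948921181-1354896 * sqrt(6) / 281316948921181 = -0.00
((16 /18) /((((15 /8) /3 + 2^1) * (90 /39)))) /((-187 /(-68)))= 0.05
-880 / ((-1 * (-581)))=-880 / 581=-1.51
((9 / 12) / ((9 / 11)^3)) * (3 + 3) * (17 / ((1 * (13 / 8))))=90508 / 1053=85.95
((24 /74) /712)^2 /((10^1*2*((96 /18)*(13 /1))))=27 /180441647360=0.00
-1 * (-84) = 84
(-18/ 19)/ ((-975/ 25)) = 6/ 247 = 0.02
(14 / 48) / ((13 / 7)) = 49 / 312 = 0.16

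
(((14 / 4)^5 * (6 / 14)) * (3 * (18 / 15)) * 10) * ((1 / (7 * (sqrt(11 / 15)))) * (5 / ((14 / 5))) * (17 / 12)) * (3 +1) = 187425 * sqrt(165) / 176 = 13679.08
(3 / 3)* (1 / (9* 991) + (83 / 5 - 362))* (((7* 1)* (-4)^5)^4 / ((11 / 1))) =-40663087136084756267008 / 490545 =-82893694026205050.03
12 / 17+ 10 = 182 / 17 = 10.71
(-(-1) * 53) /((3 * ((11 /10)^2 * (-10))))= -1.46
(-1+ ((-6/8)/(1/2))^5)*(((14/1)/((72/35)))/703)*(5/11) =-30625/809856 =-0.04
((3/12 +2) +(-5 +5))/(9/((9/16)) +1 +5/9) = 81/632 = 0.13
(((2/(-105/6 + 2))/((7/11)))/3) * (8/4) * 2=-176/651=-0.27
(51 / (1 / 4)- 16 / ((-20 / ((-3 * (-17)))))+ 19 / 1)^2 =1739761 / 25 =69590.44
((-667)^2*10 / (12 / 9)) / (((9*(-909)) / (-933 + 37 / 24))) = 49727467975 / 130896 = 379900.59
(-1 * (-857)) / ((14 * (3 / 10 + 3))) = 18.55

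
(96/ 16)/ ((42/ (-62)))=-62/ 7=-8.86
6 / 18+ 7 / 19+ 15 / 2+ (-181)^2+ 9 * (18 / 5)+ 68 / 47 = 878793671 / 26790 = 32803.05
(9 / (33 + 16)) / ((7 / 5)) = 45 / 343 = 0.13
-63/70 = -9/10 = -0.90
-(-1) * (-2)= -2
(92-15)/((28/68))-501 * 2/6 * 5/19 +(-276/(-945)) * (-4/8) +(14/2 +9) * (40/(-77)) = 8861056/65835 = 134.59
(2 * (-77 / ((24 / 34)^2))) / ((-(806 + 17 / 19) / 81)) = 3805263 / 122648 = 31.03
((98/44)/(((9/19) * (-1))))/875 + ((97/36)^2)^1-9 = -3110201/1782000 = -1.75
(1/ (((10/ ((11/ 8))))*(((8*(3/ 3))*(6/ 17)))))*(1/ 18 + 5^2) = 84337/ 69120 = 1.22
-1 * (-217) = 217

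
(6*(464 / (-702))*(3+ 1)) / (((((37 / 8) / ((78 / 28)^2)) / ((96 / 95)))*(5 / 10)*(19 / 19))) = -9265152 / 172235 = -53.79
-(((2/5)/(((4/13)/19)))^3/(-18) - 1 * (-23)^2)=24591223/18000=1366.18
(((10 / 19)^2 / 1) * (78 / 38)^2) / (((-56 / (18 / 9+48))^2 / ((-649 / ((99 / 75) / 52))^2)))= 3883626601562500 / 6385729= 608172786.78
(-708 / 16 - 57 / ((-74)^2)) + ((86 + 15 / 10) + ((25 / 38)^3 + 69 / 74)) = 3339582773 / 75119768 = 44.46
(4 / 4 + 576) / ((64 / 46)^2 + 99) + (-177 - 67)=-12723147 / 53395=-238.28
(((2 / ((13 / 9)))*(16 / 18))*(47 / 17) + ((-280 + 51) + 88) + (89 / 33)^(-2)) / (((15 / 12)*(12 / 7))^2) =-2358164396 / 78774345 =-29.94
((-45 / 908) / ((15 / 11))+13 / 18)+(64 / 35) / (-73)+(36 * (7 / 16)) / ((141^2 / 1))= 15257903179 / 23061363570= 0.66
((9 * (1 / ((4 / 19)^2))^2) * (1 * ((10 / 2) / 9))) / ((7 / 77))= 7167655 / 256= 27998.65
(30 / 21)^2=100 / 49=2.04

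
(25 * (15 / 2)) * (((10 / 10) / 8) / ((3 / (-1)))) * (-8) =62.50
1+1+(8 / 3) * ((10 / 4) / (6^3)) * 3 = 113 / 54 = 2.09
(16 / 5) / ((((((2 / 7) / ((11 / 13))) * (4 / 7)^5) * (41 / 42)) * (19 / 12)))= 81530757 / 810160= 100.64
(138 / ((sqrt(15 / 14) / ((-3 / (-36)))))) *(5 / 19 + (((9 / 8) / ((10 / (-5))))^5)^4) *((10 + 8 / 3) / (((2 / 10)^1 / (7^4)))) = 333815308955326599088800161077 *sqrt(210) / 10880332376531662572355584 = 444604.38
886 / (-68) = -443 / 34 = -13.03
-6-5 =-11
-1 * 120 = -120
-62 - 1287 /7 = -1721 /7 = -245.86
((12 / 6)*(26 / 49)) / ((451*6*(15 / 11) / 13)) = 338 / 90405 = 0.00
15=15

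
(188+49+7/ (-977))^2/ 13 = 53611697764/ 12408877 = 4320.43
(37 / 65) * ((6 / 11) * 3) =666 / 715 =0.93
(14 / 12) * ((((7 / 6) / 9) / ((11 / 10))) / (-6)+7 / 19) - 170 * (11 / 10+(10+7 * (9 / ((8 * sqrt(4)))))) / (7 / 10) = -1298161511 / 355509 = -3651.56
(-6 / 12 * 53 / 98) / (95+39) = -53 / 26264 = -0.00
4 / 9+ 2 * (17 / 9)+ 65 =623 / 9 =69.22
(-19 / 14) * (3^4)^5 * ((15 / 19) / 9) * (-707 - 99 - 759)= 9094695979275 / 14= 649621141376.79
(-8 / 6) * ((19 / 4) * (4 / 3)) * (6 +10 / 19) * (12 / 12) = -496 / 9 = -55.11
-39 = -39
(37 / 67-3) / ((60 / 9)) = -123 / 335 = -0.37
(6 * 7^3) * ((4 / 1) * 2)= 16464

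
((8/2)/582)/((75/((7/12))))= 7/130950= 0.00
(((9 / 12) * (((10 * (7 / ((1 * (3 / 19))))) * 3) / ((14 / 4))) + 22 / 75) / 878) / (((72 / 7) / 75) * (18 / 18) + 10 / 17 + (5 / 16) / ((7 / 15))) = 0.23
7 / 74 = 0.09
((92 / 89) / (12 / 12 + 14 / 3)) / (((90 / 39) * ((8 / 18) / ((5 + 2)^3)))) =923013 / 15130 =61.01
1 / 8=0.12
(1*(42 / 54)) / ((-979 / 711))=-553 / 979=-0.56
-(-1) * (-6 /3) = -2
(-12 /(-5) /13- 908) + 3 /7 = -412861 /455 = -907.39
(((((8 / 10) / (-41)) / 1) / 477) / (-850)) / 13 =2 / 540262125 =0.00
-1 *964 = -964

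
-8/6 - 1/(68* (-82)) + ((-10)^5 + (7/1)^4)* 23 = -2244778.33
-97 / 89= -1.09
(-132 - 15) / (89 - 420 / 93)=-1519 / 873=-1.74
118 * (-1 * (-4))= 472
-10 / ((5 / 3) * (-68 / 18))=27 / 17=1.59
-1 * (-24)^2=-576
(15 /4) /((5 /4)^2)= 12 /5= 2.40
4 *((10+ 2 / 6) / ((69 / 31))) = 3844 / 207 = 18.57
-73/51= -1.43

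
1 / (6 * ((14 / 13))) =13 / 84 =0.15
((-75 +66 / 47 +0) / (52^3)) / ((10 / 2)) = -3459 / 33042880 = -0.00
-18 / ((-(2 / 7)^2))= 441 / 2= 220.50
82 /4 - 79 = -117 /2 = -58.50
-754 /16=-377 /8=-47.12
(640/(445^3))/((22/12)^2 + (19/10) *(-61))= -0.00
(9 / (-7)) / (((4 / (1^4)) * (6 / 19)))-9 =-561 / 56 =-10.02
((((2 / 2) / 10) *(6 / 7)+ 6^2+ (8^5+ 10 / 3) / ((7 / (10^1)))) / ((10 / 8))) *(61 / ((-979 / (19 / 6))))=-11403375502 / 1541925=-7395.54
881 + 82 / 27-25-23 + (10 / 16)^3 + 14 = 11754287 / 13824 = 850.28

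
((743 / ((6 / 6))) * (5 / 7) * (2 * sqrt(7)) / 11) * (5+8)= 96590 * sqrt(7) / 77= 3318.87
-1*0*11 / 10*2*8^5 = 0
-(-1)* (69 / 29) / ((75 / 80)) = 368 / 145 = 2.54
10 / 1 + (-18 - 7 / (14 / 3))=-19 / 2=-9.50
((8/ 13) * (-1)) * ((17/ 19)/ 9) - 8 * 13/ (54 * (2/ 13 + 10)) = -55207/ 220077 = -0.25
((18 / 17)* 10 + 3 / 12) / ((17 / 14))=8.93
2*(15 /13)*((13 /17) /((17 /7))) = 210 /289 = 0.73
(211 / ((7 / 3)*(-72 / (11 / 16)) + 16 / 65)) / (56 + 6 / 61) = -9202765 / 597289568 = -0.02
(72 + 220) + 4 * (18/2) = 328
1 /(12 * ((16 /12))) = 1 /16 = 0.06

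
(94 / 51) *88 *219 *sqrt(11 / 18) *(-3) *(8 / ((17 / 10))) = -24154240 *sqrt(22) / 289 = -392018.78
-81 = -81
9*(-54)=-486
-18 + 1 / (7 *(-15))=-1891 / 105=-18.01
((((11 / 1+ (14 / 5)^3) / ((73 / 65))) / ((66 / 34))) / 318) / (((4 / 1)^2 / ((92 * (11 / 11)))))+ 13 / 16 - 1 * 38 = -1885237457 / 51070800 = -36.91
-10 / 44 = -5 / 22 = -0.23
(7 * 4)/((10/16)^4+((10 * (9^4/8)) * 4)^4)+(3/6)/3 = 4743731683460713648753/28462390100764277763750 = 0.17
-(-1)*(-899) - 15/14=-12601/14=-900.07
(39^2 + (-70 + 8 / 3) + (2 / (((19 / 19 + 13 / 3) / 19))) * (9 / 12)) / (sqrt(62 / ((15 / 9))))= 239.21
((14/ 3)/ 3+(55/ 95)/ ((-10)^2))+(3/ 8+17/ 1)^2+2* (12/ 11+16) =1016142649/ 3009600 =337.63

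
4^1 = 4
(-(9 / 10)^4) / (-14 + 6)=6561 / 80000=0.08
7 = 7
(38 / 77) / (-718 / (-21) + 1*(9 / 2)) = 228 / 17875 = 0.01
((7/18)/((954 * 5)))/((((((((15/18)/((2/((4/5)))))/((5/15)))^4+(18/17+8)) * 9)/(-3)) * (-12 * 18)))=119/9513974880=0.00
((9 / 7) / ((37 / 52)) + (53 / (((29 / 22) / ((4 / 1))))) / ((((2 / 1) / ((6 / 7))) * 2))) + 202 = 1789646 / 7511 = 238.27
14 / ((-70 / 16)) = -16 / 5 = -3.20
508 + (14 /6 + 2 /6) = 1532 /3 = 510.67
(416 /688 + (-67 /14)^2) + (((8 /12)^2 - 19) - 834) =-62884937 /75852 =-829.05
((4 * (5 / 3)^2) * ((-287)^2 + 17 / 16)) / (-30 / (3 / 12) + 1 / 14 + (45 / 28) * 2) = -76878725 / 9804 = -7841.57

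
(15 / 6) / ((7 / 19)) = 95 / 14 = 6.79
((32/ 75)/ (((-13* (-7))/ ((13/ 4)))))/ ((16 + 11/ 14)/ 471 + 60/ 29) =72848/ 10061375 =0.01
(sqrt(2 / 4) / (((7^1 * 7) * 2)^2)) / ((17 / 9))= 9 * sqrt(2) / 326536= 0.00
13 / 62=0.21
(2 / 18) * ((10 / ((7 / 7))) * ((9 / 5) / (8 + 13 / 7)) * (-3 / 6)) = -0.10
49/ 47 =1.04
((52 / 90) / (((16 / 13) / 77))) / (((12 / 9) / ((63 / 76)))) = 273273 / 12160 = 22.47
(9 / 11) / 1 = 0.82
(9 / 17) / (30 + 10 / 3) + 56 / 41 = 96307 / 69700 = 1.38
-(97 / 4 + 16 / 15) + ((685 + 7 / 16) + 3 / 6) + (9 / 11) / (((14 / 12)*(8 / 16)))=12234193 / 18480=662.02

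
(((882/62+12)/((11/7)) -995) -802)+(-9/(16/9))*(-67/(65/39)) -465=-55700259/27280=-2041.80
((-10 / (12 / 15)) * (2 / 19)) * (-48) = 1200 / 19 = 63.16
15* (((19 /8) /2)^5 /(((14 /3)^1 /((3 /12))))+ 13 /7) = 1747203015 /58720256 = 29.75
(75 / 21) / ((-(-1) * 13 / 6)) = 1.65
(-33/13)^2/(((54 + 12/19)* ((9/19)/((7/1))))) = 305767/175422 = 1.74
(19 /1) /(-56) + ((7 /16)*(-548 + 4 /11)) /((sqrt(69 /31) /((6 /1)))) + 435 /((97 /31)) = 753317 /5432 - 5271*sqrt(2139) /253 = -824.88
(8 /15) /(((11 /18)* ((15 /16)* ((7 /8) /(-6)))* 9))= -4096 /5775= -0.71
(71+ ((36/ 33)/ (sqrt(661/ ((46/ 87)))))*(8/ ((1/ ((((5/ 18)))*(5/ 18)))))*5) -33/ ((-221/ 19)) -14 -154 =-20810/ 221+ 1000*sqrt(2645322)/ 17079579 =-94.07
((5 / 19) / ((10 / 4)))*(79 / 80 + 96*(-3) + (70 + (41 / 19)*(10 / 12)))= -981377 / 43320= -22.65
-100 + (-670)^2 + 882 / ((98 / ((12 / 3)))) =448836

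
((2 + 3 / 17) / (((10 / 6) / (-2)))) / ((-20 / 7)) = 777 / 850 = 0.91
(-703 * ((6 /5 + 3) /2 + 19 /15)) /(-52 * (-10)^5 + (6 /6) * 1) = -71003 /156000030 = -0.00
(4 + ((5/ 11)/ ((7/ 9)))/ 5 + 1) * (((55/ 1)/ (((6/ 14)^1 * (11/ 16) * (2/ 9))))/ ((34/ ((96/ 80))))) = 28368/ 187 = 151.70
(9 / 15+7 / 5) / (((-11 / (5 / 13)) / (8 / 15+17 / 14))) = -367 / 3003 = -0.12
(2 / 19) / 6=1 / 57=0.02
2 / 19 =0.11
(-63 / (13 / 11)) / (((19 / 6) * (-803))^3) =13608 / 4197184939519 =0.00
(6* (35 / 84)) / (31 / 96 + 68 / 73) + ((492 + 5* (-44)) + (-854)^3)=-5475347671752 / 8791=-622835590.01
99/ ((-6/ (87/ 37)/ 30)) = -43065/ 37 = -1163.92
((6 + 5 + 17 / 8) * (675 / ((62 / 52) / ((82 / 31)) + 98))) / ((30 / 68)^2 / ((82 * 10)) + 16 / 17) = 275453703000 / 2881675913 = 95.59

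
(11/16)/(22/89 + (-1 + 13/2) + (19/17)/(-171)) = 149787/1250728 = 0.12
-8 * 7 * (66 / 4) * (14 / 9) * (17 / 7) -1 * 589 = -12239 / 3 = -4079.67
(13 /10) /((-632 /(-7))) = 91 /6320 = 0.01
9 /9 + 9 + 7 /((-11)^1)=103 /11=9.36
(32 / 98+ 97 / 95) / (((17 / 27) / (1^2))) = 9963 / 4655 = 2.14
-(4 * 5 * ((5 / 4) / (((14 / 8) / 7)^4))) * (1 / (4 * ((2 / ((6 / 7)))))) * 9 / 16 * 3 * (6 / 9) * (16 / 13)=-86400 / 91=-949.45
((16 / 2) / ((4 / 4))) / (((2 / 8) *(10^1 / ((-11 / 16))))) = -11 / 5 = -2.20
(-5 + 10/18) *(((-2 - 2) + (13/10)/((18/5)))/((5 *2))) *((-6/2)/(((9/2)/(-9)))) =262/27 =9.70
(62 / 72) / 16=31 / 576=0.05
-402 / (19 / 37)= -14874 / 19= -782.84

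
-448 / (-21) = 64 / 3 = 21.33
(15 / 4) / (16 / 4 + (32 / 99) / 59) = 87615 / 93584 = 0.94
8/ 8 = 1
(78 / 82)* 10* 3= 1170 / 41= 28.54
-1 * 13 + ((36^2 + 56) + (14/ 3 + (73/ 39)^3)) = 80093980/ 59319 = 1350.22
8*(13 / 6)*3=52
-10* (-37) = 370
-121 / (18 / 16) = -968 / 9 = -107.56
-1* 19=-19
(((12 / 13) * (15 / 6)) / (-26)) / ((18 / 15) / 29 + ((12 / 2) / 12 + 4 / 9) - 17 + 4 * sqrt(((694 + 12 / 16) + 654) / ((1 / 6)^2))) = -1226178000 * sqrt(5395) / 894083896735679 - 1636352550 / 894083896735679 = -0.00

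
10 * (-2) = -20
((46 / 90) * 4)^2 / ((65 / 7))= 59248 / 131625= 0.45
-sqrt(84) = -9.17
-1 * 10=-10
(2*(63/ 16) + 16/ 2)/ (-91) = -127/ 728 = -0.17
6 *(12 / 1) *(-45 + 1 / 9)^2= 1305728 / 9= 145080.89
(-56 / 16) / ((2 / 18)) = -63 / 2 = -31.50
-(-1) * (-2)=-2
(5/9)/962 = 0.00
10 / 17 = 0.59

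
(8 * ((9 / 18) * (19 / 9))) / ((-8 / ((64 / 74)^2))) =-9728 / 12321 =-0.79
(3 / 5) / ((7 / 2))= 6 / 35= 0.17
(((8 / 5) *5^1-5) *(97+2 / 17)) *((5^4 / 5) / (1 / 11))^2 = 9364265625 / 17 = 550839154.41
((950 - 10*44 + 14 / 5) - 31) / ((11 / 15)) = 657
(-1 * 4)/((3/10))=-40/3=-13.33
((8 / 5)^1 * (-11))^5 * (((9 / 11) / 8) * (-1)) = 172712.26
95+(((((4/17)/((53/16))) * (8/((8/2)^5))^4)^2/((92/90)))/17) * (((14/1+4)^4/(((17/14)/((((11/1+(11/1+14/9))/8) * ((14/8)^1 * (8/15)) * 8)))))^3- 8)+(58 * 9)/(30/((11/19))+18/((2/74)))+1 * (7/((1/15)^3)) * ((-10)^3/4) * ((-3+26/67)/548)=14626265182293563849667285075770250193/517802565499399870346976611532800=28246.80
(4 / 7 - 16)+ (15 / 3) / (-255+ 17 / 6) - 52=-714346 / 10591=-67.45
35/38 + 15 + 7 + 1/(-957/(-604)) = 856499/36366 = 23.55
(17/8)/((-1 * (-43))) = 17/344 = 0.05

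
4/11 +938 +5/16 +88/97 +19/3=48446069/51216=945.92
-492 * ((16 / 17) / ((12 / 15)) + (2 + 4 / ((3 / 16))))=-205000 / 17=-12058.82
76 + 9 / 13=997 / 13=76.69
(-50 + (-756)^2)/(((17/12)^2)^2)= 11850333696/83521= 141884.48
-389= -389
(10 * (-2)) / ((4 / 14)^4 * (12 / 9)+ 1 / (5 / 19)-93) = 360150 / 1606109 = 0.22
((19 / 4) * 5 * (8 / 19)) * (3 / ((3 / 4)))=40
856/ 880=107/ 110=0.97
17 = 17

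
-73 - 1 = -74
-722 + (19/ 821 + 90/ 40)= -2363583/ 3284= -719.73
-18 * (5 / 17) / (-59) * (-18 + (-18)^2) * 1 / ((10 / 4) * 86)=0.13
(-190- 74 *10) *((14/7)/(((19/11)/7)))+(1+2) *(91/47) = -6726153/893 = -7532.09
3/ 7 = 0.43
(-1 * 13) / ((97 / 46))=-598 / 97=-6.16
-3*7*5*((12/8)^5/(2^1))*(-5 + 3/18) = 246645/128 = 1926.91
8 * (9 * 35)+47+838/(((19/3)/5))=3228.58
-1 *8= -8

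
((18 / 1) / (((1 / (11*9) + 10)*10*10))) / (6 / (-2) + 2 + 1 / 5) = -891 / 39640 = -0.02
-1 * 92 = -92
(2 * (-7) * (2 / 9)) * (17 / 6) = -8.81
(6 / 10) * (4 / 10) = 6 / 25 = 0.24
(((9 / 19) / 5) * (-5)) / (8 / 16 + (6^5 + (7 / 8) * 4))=-0.00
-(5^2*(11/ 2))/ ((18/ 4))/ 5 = -55/ 9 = -6.11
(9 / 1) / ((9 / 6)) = 6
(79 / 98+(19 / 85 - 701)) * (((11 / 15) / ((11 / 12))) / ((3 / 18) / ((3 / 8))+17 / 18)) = -209907108 / 520625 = -403.18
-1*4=-4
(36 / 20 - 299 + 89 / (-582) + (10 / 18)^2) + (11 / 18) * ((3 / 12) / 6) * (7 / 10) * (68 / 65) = -6067699021 / 20428200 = -297.03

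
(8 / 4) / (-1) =-2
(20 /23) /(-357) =-20 /8211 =-0.00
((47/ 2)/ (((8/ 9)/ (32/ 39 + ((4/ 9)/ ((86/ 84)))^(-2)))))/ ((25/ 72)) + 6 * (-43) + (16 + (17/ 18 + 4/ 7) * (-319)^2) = 154481.26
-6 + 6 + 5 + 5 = 10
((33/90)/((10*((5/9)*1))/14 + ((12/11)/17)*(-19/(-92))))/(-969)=-19481/21112040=-0.00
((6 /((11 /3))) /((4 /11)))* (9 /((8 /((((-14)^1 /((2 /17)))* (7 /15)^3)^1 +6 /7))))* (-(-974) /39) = -1420.70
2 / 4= 1 / 2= 0.50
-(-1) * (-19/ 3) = -19/ 3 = -6.33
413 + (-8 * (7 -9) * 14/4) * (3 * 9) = 1925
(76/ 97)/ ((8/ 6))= 57/ 97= 0.59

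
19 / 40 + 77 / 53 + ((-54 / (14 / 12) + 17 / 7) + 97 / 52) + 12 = -5414093 / 192920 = -28.06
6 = 6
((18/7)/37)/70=0.00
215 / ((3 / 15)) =1075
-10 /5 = -2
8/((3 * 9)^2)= 8/729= 0.01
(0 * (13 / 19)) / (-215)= 0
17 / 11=1.55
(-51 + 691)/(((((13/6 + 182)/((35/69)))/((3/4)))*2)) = 0.66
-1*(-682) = 682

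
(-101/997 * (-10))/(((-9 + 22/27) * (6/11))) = -49995/220337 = -0.23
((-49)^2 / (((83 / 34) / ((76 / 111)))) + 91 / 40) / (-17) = -249005743 / 6264840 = -39.75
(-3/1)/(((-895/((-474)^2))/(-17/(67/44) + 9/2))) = -300953502/59965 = -5018.82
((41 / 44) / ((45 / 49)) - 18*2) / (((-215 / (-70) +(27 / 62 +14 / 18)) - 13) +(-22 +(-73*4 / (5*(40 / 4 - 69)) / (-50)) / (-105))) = 110859576625 / 97328310068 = 1.14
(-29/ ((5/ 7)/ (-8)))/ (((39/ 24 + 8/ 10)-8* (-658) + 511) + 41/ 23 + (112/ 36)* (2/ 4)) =0.06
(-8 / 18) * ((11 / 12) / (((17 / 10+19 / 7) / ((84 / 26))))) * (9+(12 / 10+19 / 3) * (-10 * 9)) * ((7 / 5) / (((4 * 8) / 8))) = 841379 / 12051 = 69.82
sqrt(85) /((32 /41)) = 41 * sqrt(85) /32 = 11.81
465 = 465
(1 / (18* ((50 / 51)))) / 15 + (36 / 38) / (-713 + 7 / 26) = 431057 / 176044500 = 0.00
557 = 557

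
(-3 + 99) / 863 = 96 / 863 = 0.11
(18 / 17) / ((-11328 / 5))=-15 / 32096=-0.00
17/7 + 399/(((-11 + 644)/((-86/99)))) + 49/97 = 33844486/14183631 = 2.39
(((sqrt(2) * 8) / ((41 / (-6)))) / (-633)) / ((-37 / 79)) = -1264 * sqrt(2) / 320087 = -0.01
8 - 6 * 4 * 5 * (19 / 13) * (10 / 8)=-2746 / 13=-211.23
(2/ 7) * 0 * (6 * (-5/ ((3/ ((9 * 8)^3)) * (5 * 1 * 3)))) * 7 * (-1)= 0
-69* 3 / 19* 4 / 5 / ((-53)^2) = -0.00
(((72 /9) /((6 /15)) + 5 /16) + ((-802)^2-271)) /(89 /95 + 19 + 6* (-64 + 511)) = 977289035 /4106944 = 237.96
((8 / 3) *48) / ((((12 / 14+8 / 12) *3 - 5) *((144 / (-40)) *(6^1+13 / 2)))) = 896 / 135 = 6.64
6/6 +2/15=17/15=1.13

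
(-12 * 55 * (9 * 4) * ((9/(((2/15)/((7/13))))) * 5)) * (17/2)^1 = -477130500/13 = -36702346.15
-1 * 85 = -85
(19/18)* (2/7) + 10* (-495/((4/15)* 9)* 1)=-259837/126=-2062.20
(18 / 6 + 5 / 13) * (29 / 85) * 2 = 2552 / 1105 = 2.31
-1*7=-7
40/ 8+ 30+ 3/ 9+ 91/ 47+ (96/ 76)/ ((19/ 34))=2012111/ 50901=39.53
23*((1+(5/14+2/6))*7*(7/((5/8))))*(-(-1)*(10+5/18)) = 845894/27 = 31329.41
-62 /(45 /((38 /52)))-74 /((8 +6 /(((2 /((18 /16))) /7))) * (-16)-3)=-256511 /297765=-0.86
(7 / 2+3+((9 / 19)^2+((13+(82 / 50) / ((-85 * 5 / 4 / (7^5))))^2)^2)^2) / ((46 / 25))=7389307442489385969.96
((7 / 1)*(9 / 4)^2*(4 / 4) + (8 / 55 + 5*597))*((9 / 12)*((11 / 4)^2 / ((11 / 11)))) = 87717729 / 5120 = 17132.37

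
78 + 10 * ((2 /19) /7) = 10394 /133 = 78.15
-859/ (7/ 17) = -14603/ 7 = -2086.14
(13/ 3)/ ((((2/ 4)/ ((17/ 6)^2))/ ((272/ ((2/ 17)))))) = 4343092/ 27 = 160855.26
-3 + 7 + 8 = 12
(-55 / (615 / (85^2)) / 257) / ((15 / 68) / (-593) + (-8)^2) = -291340900 / 7416288321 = -0.04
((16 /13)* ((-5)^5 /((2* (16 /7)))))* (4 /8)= -21875 /52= -420.67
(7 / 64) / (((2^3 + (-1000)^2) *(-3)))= -7 / 192001536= -0.00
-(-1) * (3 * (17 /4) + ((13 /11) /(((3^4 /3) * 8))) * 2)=3790 /297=12.76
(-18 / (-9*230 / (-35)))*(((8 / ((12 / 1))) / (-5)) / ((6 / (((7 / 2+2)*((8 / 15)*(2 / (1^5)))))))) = 616 / 15525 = 0.04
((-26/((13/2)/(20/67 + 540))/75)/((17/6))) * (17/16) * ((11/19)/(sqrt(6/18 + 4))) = -7964 * sqrt(39)/16549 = -3.01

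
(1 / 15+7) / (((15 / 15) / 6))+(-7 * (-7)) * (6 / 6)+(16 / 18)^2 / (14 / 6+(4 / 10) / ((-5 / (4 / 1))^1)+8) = 9274589 / 101385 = 91.48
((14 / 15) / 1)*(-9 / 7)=-1.20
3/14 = 0.21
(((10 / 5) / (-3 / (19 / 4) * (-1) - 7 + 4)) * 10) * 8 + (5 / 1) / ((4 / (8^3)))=5152 / 9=572.44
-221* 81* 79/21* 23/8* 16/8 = -10842039/28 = -387215.68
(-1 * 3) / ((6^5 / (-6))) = 1 / 432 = 0.00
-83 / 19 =-4.37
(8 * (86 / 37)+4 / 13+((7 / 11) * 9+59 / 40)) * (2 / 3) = 5524769 / 317460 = 17.40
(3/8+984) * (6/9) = 656.25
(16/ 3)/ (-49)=-16/ 147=-0.11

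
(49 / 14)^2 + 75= 349 / 4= 87.25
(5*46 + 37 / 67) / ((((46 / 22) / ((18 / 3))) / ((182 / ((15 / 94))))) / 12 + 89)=69766560864 / 26931968761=2.59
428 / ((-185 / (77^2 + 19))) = -2545744 / 185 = -13760.78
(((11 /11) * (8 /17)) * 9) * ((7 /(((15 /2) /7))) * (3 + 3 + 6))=28224 /85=332.05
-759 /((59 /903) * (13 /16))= -10966032 /767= -14297.30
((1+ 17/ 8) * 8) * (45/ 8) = 1125/ 8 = 140.62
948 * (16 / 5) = 15168 / 5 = 3033.60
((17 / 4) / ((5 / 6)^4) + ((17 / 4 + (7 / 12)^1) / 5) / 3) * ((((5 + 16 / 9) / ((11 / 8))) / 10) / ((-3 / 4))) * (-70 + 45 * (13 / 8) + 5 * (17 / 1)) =-294638723 / 556875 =-529.09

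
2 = 2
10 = 10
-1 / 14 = -0.07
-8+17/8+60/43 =-1541/344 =-4.48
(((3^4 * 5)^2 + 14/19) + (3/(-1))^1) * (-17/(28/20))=-264896720/133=-1991704.66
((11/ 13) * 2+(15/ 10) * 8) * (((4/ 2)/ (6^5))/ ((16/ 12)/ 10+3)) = 445/ 395928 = 0.00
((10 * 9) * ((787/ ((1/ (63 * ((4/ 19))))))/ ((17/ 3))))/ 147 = 2549880/ 2261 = 1127.77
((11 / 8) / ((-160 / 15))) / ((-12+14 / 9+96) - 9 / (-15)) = -1485 / 992512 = -0.00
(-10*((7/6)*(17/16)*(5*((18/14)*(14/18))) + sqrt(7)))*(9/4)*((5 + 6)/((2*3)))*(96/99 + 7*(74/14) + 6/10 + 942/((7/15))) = -100979915/192 - 1187999*sqrt(7)/14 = -750447.77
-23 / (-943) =1 / 41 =0.02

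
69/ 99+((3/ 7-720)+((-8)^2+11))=-148735/ 231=-643.87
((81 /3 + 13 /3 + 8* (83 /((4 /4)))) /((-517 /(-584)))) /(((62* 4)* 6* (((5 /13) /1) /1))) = 989807 /721215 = 1.37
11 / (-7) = -1.57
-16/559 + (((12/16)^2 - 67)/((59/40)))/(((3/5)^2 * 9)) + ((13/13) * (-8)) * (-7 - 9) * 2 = 1293357979/5342922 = 242.07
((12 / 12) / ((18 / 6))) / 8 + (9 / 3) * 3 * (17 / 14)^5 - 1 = 36789895 / 1613472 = 22.80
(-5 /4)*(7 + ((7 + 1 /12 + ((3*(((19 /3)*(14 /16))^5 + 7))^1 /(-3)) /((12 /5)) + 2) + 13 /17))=17573564367485 /6497501184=2704.67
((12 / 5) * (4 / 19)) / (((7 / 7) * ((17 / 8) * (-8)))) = -48 / 1615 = -0.03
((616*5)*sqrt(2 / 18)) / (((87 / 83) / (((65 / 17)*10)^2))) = 108007900000 / 75429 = 1431914.78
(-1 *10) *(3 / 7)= -30 / 7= -4.29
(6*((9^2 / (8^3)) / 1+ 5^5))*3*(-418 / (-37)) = 3009752361 / 4736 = 635505.14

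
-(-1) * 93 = 93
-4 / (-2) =2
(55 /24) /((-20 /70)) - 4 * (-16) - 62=-289 /48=-6.02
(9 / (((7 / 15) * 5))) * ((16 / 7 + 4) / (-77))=-108 / 343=-0.31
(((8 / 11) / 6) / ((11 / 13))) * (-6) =-104 / 121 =-0.86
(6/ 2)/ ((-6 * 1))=-1/ 2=-0.50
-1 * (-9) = 9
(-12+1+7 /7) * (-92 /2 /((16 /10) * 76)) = 575 /152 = 3.78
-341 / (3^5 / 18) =-682 / 27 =-25.26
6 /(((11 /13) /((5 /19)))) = 390 /209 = 1.87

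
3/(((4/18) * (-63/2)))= -3/7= -0.43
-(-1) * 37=37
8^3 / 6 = 256 / 3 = 85.33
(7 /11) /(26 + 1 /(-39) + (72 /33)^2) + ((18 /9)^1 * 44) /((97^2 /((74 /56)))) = 315846707 /9552571931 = 0.03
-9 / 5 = -1.80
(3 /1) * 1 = 3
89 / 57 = 1.56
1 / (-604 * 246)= -1 / 148584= -0.00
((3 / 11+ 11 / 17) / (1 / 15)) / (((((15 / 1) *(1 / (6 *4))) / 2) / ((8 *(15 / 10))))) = 99072 / 187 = 529.80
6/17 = 0.35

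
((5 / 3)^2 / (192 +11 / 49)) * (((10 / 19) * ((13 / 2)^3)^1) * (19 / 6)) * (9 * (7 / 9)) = 94196375 / 2034504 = 46.30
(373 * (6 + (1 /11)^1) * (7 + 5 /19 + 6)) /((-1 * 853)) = -6297732 /178277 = -35.33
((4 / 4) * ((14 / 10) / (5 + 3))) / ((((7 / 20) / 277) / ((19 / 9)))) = 5263 / 18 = 292.39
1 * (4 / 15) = 4 / 15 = 0.27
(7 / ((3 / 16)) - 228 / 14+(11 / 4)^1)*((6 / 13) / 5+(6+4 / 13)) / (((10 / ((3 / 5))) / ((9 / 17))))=71964 / 14875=4.84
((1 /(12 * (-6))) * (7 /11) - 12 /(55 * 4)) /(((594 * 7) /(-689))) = 172939 /16465680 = 0.01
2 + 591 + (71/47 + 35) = 29587/47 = 629.51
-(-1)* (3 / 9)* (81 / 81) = 1 / 3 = 0.33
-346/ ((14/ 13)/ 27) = -60723/ 7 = -8674.71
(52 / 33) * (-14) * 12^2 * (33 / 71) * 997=-1472077.52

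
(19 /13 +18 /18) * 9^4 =209952 /13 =16150.15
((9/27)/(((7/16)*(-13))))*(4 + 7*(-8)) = 64/21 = 3.05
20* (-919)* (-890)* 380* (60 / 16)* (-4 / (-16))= 5827608750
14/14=1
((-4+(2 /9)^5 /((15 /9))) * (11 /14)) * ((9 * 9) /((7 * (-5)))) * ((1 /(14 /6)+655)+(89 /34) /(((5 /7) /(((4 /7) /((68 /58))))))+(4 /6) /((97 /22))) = 4780.94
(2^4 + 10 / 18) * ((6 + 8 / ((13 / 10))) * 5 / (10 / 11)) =129481 / 117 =1106.68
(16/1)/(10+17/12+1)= 192/149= 1.29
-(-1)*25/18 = 25/18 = 1.39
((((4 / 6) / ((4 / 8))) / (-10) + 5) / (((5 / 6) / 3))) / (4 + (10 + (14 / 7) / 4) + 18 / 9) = 292 / 275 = 1.06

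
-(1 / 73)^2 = -1 / 5329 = -0.00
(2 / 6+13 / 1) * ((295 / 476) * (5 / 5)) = 2950 / 357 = 8.26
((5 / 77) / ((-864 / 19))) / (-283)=95 / 18827424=0.00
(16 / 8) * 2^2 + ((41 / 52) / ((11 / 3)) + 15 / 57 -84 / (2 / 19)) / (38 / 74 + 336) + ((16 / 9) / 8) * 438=41798231051 / 405952404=102.96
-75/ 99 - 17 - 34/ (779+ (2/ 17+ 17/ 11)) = -42878219/ 2408736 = -17.80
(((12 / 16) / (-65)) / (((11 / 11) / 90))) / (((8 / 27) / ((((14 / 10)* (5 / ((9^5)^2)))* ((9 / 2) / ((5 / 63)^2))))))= -343 / 68234400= -0.00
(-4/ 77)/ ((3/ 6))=-8/ 77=-0.10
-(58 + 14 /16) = -471 /8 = -58.88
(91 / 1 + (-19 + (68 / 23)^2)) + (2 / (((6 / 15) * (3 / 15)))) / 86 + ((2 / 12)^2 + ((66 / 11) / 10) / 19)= 6308459111 / 77794740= 81.09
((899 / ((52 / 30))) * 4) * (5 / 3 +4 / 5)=66526 / 13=5117.38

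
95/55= 19/11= 1.73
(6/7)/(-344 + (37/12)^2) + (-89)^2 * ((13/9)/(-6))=-34719350093/18207126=-1906.91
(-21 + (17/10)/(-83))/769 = -17447/638270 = -0.03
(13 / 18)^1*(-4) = -26 / 9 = -2.89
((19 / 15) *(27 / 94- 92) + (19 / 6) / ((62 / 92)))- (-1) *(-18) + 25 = -4566409 / 43710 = -104.47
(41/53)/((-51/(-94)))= 3854/2703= 1.43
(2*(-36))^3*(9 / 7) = -3359232 / 7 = -479890.29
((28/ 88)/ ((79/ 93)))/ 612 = 217/ 354552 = 0.00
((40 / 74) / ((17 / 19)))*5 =1900 / 629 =3.02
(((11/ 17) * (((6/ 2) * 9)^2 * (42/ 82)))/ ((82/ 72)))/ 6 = 1010394/ 28577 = 35.36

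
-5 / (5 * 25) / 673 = -1 / 16825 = -0.00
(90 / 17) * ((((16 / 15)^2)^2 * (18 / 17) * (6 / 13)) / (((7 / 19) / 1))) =29884416 / 3287375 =9.09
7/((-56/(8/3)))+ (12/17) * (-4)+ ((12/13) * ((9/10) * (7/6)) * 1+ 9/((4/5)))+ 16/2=226247/13260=17.06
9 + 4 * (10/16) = 23/2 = 11.50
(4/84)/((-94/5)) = -5/1974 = -0.00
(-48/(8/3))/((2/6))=-54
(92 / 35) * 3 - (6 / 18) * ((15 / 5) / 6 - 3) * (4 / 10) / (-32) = 26461 / 3360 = 7.88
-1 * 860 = -860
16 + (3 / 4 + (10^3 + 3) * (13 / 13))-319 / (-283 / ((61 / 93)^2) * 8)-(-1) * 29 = 20537113129 / 19581336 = 1048.81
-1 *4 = -4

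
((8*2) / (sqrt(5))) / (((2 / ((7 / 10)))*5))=28*sqrt(5) / 125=0.50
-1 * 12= -12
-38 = -38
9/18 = 0.50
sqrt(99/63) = sqrt(77)/7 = 1.25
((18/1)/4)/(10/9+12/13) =1053/476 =2.21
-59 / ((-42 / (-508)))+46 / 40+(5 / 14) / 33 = -3291557 / 4620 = -712.46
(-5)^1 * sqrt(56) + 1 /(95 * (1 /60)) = 12 /19- 10 * sqrt(14) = -36.78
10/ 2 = 5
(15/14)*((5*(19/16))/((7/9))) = 12825/1568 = 8.18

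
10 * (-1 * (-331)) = 3310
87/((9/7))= 203/3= 67.67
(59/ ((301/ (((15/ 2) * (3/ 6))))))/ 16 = 885/ 19264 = 0.05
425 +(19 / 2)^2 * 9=4949 / 4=1237.25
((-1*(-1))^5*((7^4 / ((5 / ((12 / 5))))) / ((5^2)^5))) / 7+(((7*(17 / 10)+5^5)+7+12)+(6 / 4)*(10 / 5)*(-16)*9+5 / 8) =5321337923553 / 1953125000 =2724.53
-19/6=-3.17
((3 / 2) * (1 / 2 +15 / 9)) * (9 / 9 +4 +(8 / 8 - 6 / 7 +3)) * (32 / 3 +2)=4693 / 14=335.21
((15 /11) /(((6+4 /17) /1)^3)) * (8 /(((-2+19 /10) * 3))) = -245650 /1637647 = -0.15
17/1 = 17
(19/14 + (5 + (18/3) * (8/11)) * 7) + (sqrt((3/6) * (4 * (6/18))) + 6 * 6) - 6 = sqrt(6)/3 + 14923/154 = 97.72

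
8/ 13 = 0.62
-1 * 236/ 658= -118/ 329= -0.36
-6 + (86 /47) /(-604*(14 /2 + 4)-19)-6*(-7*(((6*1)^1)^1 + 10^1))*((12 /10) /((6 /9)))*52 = 98478486596 /1565805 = 62893.20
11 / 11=1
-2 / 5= -0.40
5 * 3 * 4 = 60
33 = 33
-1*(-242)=242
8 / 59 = 0.14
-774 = -774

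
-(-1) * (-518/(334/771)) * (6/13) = -1198134/2171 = -551.88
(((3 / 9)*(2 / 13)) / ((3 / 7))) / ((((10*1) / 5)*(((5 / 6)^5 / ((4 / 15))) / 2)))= 16128 / 203125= 0.08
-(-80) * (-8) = -640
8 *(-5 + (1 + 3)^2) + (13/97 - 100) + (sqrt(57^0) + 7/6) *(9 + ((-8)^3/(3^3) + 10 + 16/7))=-751655/109998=-6.83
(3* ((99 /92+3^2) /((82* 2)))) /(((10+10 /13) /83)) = 3000699 /2112320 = 1.42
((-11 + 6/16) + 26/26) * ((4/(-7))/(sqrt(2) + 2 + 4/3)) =165/82-99 * sqrt(2)/164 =1.16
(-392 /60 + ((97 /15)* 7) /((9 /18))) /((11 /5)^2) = 2100 /121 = 17.36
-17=-17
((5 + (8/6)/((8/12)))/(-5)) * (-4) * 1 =5.60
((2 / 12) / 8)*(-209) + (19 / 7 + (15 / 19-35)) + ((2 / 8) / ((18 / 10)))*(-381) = -566689 / 6384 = -88.77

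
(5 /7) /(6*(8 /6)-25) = -5 /119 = -0.04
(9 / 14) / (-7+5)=-9 / 28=-0.32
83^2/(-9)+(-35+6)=-7150/9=-794.44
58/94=29/47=0.62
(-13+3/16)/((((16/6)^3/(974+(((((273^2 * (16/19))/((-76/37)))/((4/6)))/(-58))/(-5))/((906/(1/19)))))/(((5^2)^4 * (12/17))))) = -379506764612893359375/2091436183552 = -181457492.03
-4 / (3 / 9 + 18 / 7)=-84 / 61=-1.38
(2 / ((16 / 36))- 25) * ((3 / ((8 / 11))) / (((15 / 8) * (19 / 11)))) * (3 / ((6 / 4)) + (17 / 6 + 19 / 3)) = -332387 / 1140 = -291.57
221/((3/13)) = 2873/3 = 957.67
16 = 16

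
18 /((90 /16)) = 16 /5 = 3.20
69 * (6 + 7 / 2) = 1311 / 2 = 655.50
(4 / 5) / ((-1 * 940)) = -1 / 1175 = -0.00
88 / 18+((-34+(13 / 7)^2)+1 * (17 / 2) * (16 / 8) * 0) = -11317 / 441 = -25.66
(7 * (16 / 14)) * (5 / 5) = 8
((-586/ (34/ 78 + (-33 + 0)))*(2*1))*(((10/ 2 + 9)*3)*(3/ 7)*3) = 1234116/ 635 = 1943.49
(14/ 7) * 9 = 18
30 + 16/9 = 286/9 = 31.78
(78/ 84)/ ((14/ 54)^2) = 9477/ 686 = 13.81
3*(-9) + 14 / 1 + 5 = -8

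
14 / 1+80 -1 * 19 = 75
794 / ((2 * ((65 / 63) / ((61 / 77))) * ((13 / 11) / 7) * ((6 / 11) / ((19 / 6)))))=35429471 / 3380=10482.09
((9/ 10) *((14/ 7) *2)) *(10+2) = 216/ 5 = 43.20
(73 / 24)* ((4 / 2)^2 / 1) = 73 / 6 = 12.17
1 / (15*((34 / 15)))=1 / 34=0.03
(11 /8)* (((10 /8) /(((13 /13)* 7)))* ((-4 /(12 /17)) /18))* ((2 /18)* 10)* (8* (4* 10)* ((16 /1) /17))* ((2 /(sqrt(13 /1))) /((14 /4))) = -176000* sqrt(13) /154791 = -4.10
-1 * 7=-7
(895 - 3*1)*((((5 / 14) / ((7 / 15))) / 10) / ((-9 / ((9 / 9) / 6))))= -1.26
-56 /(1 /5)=-280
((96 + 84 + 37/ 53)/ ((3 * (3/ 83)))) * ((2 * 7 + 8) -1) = 5564237/ 159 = 34995.20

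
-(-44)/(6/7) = 154/3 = 51.33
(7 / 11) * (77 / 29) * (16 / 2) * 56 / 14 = 1568 / 29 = 54.07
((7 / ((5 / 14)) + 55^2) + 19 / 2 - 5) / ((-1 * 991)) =-30491 / 9910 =-3.08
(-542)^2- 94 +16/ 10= 1468358/ 5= 293671.60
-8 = -8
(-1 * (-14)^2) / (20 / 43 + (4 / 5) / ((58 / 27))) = -87290 / 373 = -234.02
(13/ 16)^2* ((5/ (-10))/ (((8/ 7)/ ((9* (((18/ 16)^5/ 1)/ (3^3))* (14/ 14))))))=-23284989/ 134217728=-0.17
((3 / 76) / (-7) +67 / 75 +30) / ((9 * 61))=1232419 / 21905100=0.06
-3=-3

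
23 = 23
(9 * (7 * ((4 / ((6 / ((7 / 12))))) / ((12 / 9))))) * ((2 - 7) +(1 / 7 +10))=189 / 2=94.50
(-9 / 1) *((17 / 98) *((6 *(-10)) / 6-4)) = 153 / 7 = 21.86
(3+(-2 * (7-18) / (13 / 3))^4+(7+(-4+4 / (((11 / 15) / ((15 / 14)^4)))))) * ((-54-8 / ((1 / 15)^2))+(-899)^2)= 546337431.91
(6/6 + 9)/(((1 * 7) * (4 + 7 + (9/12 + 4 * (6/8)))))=40/413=0.10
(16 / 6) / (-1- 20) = -0.13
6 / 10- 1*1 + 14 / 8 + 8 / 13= 511 / 260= 1.97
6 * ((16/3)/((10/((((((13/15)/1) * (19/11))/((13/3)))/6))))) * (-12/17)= -608/4675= -0.13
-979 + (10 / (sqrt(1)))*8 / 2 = -939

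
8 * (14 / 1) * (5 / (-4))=-140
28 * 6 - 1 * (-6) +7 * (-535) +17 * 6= -3469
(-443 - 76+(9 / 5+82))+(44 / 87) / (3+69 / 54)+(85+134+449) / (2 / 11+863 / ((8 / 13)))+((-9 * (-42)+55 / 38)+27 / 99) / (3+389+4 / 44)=-1780691194383407 / 4106409240850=-433.64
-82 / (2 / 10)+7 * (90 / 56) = -398.75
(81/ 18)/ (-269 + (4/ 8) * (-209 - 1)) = -9/ 748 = -0.01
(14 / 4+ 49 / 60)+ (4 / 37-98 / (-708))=199229 / 43660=4.56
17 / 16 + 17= 289 / 16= 18.06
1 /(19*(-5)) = -1 /95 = -0.01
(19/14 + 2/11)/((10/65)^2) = 40053/616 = 65.02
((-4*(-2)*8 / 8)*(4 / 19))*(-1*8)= -256 / 19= -13.47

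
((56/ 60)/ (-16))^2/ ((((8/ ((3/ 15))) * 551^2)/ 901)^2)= 39778249/ 2123678988311040000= 0.00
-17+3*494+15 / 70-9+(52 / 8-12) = 10155 / 7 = 1450.71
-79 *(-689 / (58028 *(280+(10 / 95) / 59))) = 61017151 / 18213944696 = 0.00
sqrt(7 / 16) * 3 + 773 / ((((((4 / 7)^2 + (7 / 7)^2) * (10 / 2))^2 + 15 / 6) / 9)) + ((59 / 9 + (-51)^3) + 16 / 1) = -132476.82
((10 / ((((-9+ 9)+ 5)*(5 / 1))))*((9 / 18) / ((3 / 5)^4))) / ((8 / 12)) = 125 / 54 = 2.31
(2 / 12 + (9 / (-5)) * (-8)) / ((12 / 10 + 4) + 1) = 437 / 186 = 2.35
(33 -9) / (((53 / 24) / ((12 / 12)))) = 576 / 53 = 10.87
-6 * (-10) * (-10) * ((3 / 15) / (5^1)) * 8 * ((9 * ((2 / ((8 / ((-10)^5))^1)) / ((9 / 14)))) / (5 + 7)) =5600000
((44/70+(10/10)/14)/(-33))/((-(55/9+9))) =21/14960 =0.00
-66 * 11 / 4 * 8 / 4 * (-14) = 5082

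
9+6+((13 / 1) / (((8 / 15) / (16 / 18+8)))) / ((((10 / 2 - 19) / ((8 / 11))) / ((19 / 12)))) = -1955 / 693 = -2.82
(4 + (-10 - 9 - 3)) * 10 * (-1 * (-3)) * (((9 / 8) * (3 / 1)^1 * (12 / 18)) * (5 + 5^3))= -157950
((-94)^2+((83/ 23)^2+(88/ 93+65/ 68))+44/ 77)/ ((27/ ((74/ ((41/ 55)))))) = 421819522451525/ 12961736802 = 32543.44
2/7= 0.29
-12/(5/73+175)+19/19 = 992/1065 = 0.93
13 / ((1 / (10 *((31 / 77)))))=4030 / 77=52.34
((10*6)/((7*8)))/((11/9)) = 135/154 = 0.88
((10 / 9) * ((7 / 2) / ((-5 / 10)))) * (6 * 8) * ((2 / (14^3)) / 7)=-40 / 1029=-0.04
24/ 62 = 12/ 31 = 0.39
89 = 89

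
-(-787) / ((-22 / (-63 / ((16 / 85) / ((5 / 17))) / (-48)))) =-413175 / 5632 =-73.36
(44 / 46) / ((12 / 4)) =22 / 69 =0.32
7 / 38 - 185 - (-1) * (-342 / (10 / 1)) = -41613 / 190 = -219.02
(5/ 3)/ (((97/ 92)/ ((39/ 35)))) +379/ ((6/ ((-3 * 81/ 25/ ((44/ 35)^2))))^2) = 4071813627965/ 10179828736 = 399.99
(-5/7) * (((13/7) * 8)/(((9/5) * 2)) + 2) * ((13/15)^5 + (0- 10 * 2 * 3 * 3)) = 52618055902/66976875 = 785.62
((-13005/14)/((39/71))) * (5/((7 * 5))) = -307785/1274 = -241.59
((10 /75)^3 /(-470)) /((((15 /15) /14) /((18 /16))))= -7 /88125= -0.00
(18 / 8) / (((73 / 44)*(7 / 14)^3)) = 792 / 73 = 10.85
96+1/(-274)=96.00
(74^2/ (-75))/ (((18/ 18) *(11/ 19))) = -126.11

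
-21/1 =-21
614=614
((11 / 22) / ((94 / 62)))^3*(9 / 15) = 89373 / 4152920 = 0.02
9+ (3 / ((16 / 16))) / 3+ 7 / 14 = 21 / 2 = 10.50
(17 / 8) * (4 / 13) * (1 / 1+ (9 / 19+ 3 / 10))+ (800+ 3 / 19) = 3958509 / 4940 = 801.32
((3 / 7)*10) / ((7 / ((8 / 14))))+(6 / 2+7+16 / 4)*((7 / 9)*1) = 34694 / 3087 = 11.24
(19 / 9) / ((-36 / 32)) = -1.88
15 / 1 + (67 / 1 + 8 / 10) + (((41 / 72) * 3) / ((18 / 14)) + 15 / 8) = 23221 / 270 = 86.00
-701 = -701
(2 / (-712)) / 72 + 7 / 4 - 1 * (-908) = 23318711 / 25632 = 909.75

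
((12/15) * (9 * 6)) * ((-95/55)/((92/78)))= -80028/1265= -63.26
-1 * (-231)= 231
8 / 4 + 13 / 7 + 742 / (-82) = -1490 / 287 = -5.19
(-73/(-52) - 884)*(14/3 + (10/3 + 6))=-321265/26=-12356.35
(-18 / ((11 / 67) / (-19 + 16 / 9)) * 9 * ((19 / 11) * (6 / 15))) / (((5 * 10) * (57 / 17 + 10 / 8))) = 48302712 / 946825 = 51.02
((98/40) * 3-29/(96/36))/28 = -141/1120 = -0.13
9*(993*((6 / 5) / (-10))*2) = -53622 / 25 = -2144.88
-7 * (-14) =98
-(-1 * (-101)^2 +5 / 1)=10196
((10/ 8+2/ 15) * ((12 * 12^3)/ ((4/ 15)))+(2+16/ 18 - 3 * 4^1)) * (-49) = -47433470/ 9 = -5270385.56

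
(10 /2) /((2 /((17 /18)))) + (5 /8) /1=215 /72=2.99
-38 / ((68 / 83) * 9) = -1577 / 306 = -5.15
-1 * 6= -6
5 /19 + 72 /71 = 1723 /1349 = 1.28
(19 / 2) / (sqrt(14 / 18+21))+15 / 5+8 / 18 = 1381 / 252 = 5.48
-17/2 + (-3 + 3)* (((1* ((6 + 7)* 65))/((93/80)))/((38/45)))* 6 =-17/2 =-8.50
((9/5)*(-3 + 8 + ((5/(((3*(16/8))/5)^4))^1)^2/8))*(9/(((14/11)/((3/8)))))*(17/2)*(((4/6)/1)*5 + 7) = 12745162463/5308416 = 2400.94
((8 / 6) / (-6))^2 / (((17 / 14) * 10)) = 28 / 6885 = 0.00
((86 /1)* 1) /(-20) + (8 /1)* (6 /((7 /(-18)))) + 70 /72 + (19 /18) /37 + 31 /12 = -124.14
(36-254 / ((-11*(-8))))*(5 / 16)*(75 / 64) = 546375 / 45056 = 12.13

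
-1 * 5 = -5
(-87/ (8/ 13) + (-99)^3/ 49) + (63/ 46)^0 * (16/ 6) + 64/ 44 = -257934451/ 12936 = -19939.27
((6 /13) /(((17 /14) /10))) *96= 80640 /221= 364.89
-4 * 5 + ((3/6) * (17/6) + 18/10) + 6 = -647/60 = -10.78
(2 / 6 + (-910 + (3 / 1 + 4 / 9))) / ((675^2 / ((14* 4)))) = -456736 / 4100625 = -0.11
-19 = -19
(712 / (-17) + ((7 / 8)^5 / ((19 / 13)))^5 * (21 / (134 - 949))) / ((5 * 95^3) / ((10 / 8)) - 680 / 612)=-488538971297366591600765266507802703 / 40003444288873103484413600391292675686400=-0.00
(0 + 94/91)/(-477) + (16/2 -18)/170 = -45005/737919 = -0.06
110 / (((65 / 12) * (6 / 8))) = 352 / 13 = 27.08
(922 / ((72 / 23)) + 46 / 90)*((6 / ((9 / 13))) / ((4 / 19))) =13117429 / 1080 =12145.77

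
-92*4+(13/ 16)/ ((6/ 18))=-5849/ 16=-365.56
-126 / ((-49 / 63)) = 162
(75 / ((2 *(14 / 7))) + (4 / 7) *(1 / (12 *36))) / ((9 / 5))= 17720 / 1701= 10.42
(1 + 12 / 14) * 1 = 13 / 7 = 1.86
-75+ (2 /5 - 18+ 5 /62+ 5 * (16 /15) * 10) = -36443 /930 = -39.19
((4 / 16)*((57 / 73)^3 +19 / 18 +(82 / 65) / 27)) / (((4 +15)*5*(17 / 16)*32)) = 2155134203 / 17641609736400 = 0.00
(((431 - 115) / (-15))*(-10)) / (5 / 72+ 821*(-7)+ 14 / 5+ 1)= -75840 / 2067527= -0.04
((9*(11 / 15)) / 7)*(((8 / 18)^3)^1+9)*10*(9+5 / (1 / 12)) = 3352250 / 567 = 5912.26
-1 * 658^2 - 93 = -433057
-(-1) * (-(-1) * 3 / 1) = 3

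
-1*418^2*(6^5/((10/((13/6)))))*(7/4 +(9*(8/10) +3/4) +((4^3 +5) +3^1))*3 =-1803782783088/25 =-72151311323.52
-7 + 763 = 756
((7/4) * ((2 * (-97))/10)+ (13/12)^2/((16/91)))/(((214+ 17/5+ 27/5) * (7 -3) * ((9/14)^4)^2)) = -1811352357409/1726345698984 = -1.05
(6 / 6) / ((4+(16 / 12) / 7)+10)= 21 / 298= 0.07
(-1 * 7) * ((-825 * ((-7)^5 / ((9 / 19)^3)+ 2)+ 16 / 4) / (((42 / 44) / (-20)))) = 13948608782680 / 729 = 19133894077.75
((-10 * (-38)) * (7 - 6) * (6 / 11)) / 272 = 0.76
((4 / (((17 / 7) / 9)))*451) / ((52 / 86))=2443518 / 221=11056.64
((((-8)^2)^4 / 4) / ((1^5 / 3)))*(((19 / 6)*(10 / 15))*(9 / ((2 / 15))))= 1793064960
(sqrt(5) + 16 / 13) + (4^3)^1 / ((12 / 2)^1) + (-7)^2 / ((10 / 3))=sqrt(5) + 10373 / 390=28.83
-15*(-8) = 120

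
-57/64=-0.89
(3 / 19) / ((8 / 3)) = 9 / 152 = 0.06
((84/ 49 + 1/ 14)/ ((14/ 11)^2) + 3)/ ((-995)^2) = 11257/ 2716628600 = 0.00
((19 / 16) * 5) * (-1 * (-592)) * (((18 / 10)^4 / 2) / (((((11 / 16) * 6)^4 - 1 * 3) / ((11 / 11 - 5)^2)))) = 50379522048 / 48901375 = 1030.23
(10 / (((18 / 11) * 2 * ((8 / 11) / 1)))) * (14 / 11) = 385 / 72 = 5.35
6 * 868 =5208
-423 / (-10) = 423 / 10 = 42.30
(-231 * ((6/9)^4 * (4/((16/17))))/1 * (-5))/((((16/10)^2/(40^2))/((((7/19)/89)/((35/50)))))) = 163625000/45657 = 3583.79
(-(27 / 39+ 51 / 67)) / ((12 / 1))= -211 / 1742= -0.12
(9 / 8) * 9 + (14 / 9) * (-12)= -205 / 24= -8.54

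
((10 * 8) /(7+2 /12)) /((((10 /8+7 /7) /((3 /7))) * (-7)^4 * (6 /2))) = 0.00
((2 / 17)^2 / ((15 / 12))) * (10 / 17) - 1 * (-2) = 9858 / 4913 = 2.01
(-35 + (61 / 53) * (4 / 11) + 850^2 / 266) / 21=207927337 / 1628319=127.69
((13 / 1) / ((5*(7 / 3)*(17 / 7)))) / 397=39 / 33745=0.00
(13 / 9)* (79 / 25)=1027 / 225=4.56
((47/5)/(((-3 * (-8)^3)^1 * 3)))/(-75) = -47/1728000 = -0.00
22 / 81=0.27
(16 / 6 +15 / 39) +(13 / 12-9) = -253 / 52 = -4.87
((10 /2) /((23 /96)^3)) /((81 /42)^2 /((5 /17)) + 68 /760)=82368921600 /2885197211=28.55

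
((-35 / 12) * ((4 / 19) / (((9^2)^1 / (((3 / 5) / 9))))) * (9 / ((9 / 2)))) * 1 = -14 / 13851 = -0.00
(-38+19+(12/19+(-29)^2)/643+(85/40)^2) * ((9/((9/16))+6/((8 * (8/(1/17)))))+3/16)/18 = -90747983615/7656247296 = -11.85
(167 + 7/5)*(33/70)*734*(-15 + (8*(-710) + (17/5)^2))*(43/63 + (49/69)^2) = -393060601.28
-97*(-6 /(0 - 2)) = -291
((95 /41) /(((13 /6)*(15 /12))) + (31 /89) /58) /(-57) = -2370395 /156826722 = -0.02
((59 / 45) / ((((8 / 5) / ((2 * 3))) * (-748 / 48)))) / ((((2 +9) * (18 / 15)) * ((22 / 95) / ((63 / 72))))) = -196175 / 2172192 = -0.09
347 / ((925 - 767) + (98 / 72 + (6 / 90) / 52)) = 202995 / 93227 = 2.18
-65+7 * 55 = 320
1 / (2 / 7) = 7 / 2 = 3.50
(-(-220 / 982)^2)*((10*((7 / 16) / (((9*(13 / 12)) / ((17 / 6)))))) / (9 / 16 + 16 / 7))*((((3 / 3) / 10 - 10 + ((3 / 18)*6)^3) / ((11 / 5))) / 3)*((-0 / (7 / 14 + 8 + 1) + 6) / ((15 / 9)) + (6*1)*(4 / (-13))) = 563441200 / 10633841829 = 0.05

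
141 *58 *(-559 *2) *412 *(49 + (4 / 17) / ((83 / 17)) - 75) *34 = 275873980868928 / 83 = 3323782902035.28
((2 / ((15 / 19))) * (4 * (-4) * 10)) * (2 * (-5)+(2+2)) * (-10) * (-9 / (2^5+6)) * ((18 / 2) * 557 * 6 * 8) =1385994240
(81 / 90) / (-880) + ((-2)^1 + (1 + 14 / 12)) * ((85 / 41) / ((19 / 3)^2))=988791 / 130248800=0.01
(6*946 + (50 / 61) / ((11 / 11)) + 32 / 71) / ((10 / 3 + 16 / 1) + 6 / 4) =147529548 / 541375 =272.51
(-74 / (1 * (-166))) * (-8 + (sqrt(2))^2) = -222 / 83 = -2.67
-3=-3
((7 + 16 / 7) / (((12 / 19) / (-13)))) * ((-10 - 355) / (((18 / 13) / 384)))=1218895600 / 63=19347549.21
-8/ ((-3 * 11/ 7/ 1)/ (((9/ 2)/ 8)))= 21/ 22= 0.95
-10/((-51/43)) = 430/51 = 8.43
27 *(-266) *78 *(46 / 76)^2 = -3899259 / 19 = -205224.16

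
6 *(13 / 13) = 6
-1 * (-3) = 3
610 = 610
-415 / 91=-4.56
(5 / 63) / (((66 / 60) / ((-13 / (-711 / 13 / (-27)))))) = -8450 / 18249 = -0.46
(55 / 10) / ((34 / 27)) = 297 / 68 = 4.37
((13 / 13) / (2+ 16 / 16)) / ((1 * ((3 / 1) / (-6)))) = -2 / 3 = -0.67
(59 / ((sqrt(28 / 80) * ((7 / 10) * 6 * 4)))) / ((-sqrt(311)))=-295 * sqrt(10885) / 91434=-0.34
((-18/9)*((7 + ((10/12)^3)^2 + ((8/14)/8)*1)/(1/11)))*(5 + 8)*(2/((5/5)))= -345895121/81648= -4236.42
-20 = -20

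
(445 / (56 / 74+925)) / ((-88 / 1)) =-16465 / 3014264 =-0.01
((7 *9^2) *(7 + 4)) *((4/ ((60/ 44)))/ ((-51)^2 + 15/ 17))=129591/ 18430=7.03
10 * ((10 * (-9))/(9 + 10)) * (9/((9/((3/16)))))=-675/76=-8.88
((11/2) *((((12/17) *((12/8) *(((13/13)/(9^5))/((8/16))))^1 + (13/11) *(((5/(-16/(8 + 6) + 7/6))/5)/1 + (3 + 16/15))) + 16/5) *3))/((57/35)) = 2475267823/4238406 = 584.01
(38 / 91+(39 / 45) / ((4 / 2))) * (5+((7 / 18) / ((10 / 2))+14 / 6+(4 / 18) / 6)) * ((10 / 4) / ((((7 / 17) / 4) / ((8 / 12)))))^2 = 5400315268 / 3250611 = 1661.32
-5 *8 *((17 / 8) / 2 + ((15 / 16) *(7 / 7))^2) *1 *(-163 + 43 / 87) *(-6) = -17566465 / 232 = -75717.52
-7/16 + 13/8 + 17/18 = 307/144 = 2.13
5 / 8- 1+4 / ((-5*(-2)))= 0.02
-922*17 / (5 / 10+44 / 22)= -31348 / 5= -6269.60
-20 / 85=-4 / 17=-0.24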